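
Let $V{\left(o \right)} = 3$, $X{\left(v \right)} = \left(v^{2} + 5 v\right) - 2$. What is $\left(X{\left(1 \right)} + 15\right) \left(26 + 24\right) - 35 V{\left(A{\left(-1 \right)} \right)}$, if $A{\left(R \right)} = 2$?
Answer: $845$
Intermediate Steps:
$X{\left(v \right)} = -2 + v^{2} + 5 v$
$\left(X{\left(1 \right)} + 15\right) \left(26 + 24\right) - 35 V{\left(A{\left(-1 \right)} \right)} = \left(\left(-2 + 1^{2} + 5 \cdot 1\right) + 15\right) \left(26 + 24\right) - 105 = \left(\left(-2 + 1 + 5\right) + 15\right) 50 - 105 = \left(4 + 15\right) 50 - 105 = 19 \cdot 50 - 105 = 950 - 105 = 845$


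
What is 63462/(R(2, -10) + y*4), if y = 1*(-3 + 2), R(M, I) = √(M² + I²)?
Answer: 31731/11 + 31731*√26/22 ≈ 10239.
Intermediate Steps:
R(M, I) = √(I² + M²)
y = -1 (y = 1*(-1) = -1)
63462/(R(2, -10) + y*4) = 63462/(√((-10)² + 2²) - 1*4) = 63462/(√(100 + 4) - 4) = 63462/(√104 - 4) = 63462/(2*√26 - 4) = 63462/(-4 + 2*√26)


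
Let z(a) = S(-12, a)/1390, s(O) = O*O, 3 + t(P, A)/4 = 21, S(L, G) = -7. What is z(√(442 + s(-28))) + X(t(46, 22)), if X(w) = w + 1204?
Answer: 1773633/1390 ≈ 1276.0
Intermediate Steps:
t(P, A) = 72 (t(P, A) = -12 + 4*21 = -12 + 84 = 72)
s(O) = O²
z(a) = -7/1390
X(w) = 1204 + w
z(√(442 + s(-28))) + X(t(46, 22)) = -7/1390 + (1204 + 72) = -7/1390 + 1276 = 1773633/1390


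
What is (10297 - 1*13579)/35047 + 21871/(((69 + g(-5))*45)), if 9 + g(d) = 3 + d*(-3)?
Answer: 754993117/123014970 ≈ 6.1374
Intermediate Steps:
g(d) = -6 - 3*d (g(d) = -9 + (3 + d*(-3)) = -9 + (3 - 3*d) = -6 - 3*d)
(10297 - 1*13579)/35047 + 21871/(((69 + g(-5))*45)) = (10297 - 1*13579)/35047 + 21871/(((69 + (-6 - 3*(-5)))*45)) = (10297 - 13579)*(1/35047) + 21871/(((69 + (-6 + 15))*45)) = -3282*1/35047 + 21871/(((69 + 9)*45)) = -3282/35047 + 21871/((78*45)) = -3282/35047 + 21871/3510 = 754993117/123014970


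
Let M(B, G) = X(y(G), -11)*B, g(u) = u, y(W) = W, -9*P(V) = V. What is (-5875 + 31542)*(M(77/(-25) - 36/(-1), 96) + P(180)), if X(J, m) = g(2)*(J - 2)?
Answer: 3958467408/25 ≈ 1.5834e+8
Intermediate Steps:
P(V) = -V/9
X(J, m) = -4 + 2*J (X(J, m) = 2*(J - 2) = 2*(-2 + J) = -4 + 2*J)
M(B, G) = B*(-4 + 2*G) (M(B, G) = (-4 + 2*G)*B = B*(-4 + 2*G))
(-5875 + 31542)*(M(77/(-25) - 36/(-1), 96) + P(180)) = (-5875 + 31542)*(2*(77/(-25) - 36/(-1))*(-2 + 96) - ⅑*180) = 25667*(2*(77*(-1/25) - 36*(-1))*94 - 20) = 25667*(2*(-77/25 + 36)*94 - 20) = 25667*(2*(823/25)*94 - 20) = 25667*(154724/25 - 20) = 25667*(154224/25) = 3958467408/25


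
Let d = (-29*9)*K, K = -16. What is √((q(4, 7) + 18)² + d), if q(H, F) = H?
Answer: 2*√1165 ≈ 68.264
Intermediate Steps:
d = 4176 (d = -29*9*(-16) = -261*(-16) = 4176)
√((q(4, 7) + 18)² + d) = √((4 + 18)² + 4176) = √(22² + 4176) = √(484 + 4176) = √4660 = 2*√1165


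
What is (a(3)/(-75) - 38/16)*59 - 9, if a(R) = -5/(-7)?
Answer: -125737/840 ≈ -149.69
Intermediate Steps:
a(R) = 5/7 (a(R) = -5*(-1/7) = 5/7)
(a(3)/(-75) - 38/16)*59 - 9 = ((5/7)/(-75) - 38/16)*59 - 9 = ((5/7)*(-1/75) - 38*1/16)*59 - 9 = (-1/105 - 19/8)*59 - 9 = -2003/840*59 - 9 = -118177/840 - 9 = -125737/840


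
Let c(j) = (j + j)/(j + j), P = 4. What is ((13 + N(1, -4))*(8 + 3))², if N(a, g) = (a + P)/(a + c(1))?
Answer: 116281/4 ≈ 29070.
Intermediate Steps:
c(j) = 1 (c(j) = (2*j)/((2*j)) = (2*j)*(1/(2*j)) = 1)
N(a, g) = (4 + a)/(1 + a) (N(a, g) = (a + 4)/(a + 1) = (4 + a)/(1 + a))
((13 + N(1, -4))*(8 + 3))² = ((13 + (4 + 1)/(1 + 1))*(8 + 3))² = ((13 + 5/2)*11)² = ((31/2)*11)² = (341/2)² = 116281/4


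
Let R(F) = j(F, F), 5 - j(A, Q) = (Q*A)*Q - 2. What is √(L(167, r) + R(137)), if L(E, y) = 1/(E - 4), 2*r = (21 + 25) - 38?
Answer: 9*I*√843433231/163 ≈ 1603.5*I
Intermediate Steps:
r = 4 (r = ((21 + 25) - 38)/2 = (46 - 38)/2 = (½)*8 = 4)
L(E, y) = 1/(-4 + E)
j(A, Q) = 7 - A*Q² (j(A, Q) = 5 - ((Q*A)*Q - 2) = 5 - ((A*Q)*Q - 2) = 5 - (A*Q² - 2) = 5 - (-2 + A*Q²) = 5 + (2 - A*Q²) = 7 - A*Q²)
R(F) = 7 - F³ (R(F) = 7 - F*F² = 7 - F³)
√(L(167, r) + R(137)) = √(1/(-4 + 167) + (7 - 1*137³)) = √(1/163 + (7 - 1*2571353)) = √(1/163 + (7 - 2571353)) = √(1/163 - 2571346) = √(-419129397/163) = 9*I*√843433231/163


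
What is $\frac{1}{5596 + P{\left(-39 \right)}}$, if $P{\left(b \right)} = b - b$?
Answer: $\frac{1}{5596} \approx 0.0001787$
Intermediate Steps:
$P{\left(b \right)} = 0$
$\frac{1}{5596 + P{\left(-39 \right)}} = \frac{1}{5596 + 0} = \frac{1}{5596}$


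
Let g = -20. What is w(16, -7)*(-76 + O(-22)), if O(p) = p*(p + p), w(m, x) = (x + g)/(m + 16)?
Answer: -6021/8 ≈ -752.63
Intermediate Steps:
w(m, x) = (-20 + x)/(16 + m) (w(m, x) = (x - 20)/(m + 16) = (-20 + x)/(16 + m))
O(p) = 2*p**2 (O(p) = p*(2*p) = 2*p**2)
w(16, -7)*(-76 + O(-22)) = ((-20 - 7)/(16 + 16))*(-76 + 2*(-22)**2) = (-27/32)*(-76 + 2*484) = ((1/32)*(-27))*(-76 + 968) = -27/32*892 = -6021/8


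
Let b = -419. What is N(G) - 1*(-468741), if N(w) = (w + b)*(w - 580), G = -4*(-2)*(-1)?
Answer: 719817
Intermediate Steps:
G = -8 (G = 8*(-1) = -8)
N(w) = (-580 + w)*(-419 + w) (N(w) = (w - 419)*(w - 580) = (-419 + w)*(-580 + w) = (-580 + w)*(-419 + w))
N(G) - 1*(-468741) = (243020 + (-8)² - 999*(-8)) - 1*(-468741) = (243020 + 64 + 7992) + 468741 = 251076 + 468741 = 719817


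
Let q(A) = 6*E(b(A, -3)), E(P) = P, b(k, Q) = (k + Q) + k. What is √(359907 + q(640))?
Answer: 3*√40841 ≈ 606.27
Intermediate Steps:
b(k, Q) = Q + 2*k (b(k, Q) = (Q + k) + k = Q + 2*k)
q(A) = -18 + 12*A (q(A) = 6*(-3 + 2*A) = -18 + 12*A)
√(359907 + q(640)) = √(359907 + (-18 + 12*640)) = √(359907 + (-18 + 7680)) = √(359907 + 7662) = √367569 = 3*√40841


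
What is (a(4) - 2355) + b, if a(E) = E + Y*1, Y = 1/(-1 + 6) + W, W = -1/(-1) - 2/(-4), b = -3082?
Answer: -54313/10 ≈ -5431.3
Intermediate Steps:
W = 3/2 (W = -1*(-1) - 2*(-¼) = 1 + ½ = 3/2 ≈ 1.5000)
Y = 17/10 (Y = 1/(-1 + 6) + 3/2 = 1/5 + 3/2 = ⅕ + 3/2 = 17/10 ≈ 1.7000)
a(E) = 17/10 + E (a(E) = E + (17/10)*1 = E + 17/10 = 17/10 + E)
(a(4) - 2355) + b = ((17/10 + 4) - 2355) - 3082 = (57/10 - 2355) - 3082 = -23493/10 - 3082 = -54313/10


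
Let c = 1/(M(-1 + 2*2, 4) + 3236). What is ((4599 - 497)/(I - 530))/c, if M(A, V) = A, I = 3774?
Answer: 6643189/1622 ≈ 4095.7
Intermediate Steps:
c = 1/3239 (c = 1/((-1 + 2*2) + 3236) = 1/((-1 + 4) + 3236) = 1/(3 + 3236) = 1/3239 ≈ 0.00030874)
((4599 - 497)/(I - 530))/c = ((4599 - 497)/(3774 - 530))/(1/3239) = (4102/3244)*3239 = (4102*(1/3244))*3239 = (2051/1622)*3239 = 6643189/1622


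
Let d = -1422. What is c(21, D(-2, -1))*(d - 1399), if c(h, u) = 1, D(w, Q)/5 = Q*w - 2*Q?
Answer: -2821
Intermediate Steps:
D(w, Q) = -10*Q + 5*Q*w (D(w, Q) = 5*(Q*w - 2*Q) = 5*(-2*Q + Q*w) = -10*Q + 5*Q*w)
c(21, D(-2, -1))*(d - 1399) = 1*(-1422 - 1399) = 1*(-2821) = -2821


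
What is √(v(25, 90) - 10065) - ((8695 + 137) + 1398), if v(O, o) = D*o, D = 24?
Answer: -10230 + I*√7905 ≈ -10230.0 + 88.91*I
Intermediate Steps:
v(O, o) = 24*o
√(v(25, 90) - 10065) - ((8695 + 137) + 1398) = √(24*90 - 10065) - ((8695 + 137) + 1398) = √(2160 - 10065) - (8832 + 1398) = √(-7905) - 1*10230 = I*√7905 - 10230 = -10230 + I*√7905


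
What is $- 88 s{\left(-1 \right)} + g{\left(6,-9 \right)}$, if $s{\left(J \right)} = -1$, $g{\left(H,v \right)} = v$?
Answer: $79$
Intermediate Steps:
$- 88 s{\left(-1 \right)} + g{\left(6,-9 \right)} = \left(-88\right) \left(-1\right) - 9 = 88 - 9 = 79$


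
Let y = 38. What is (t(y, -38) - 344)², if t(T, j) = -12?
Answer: 126736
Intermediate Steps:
(t(y, -38) - 344)² = (-12 - 344)² = (-356)² = 126736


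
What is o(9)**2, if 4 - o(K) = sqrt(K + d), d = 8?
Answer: (4 - sqrt(17))**2 ≈ 0.015155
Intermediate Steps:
o(K) = 4 - sqrt(8 + K) (o(K) = 4 - sqrt(K + 8) = 4 - sqrt(8 + K))
o(9)**2 = (4 - sqrt(8 + 9))**2 = (4 - sqrt(17))**2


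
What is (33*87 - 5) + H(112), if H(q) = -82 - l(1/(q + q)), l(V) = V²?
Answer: 139689983/50176 ≈ 2784.0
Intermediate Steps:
H(q) = -82 - 1/(4*q²) (H(q) = -82 - (1/(q + q))² = -82 - (1/(2*q))² = -82 - 1/(4*q²))
(33*87 - 5) + H(112) = (33*87 - 5) + (-82 - ¼/112²) = (2871 - 5) + (-82 - ¼*1/12544) = 2866 + (-82 - 1/50176) = 2866 - 4114433/50176 = 139689983/50176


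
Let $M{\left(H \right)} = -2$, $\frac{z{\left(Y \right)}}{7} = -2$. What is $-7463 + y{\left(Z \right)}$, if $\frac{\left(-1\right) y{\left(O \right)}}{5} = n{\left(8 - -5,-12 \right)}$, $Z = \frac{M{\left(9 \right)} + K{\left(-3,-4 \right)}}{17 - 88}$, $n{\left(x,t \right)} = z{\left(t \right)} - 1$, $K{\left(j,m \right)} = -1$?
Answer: $-7388$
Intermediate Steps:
$z{\left(Y \right)} = -14$ ($z{\left(Y \right)} = 7 \left(-2\right) = -14$)
$n{\left(x,t \right)} = -15$ ($n{\left(x,t \right)} = -14 - 1 = -15$)
$Z = \frac{3}{71}$ ($Z = \frac{-2 - 1}{17 - 88} = - \frac{3}{-71} = \left(-3\right) \left(- \frac{1}{71}\right) = \frac{3}{71} \approx 0.042253$)
$y{\left(O \right)} = 75$ ($y{\left(O \right)} = \left(-5\right) \left(-15\right) = 75$)
$-7463 + y{\left(Z \right)} = -7463 + 75 = -7388$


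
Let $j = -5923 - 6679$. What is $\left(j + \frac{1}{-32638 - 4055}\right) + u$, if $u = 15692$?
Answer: $\frac{113381369}{36693} \approx 3090.0$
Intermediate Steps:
$j = -12602$ ($j = -5923 - 6679 = -12602$)
$\left(j + \frac{1}{-32638 - 4055}\right) + u = \left(-12602 + \frac{1}{-32638 - 4055}\right) + 15692 = \left(-12602 + \frac{1}{-36693}\right) + 15692 = \left(-12602 - \frac{1}{36693}\right) + 15692 = - \frac{462405187}{36693} + 15692 = \frac{113381369}{36693}$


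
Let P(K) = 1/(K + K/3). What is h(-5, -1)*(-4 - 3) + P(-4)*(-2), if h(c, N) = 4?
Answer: -221/8 ≈ -27.625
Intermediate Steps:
P(K) = 3/(4*K) (P(K) = 1/(K + K*(⅓)) = 1/(K + K/3) = 1/(4*K/3) = 3/(4*K))
h(-5, -1)*(-4 - 3) + P(-4)*(-2) = 4*(-4 - 3) + ((¾)/(-4))*(-2) = 4*(-7) + ((¾)*(-¼))*(-2) = -28 - 3/16*(-2) = -28 + 3/8 = -221/8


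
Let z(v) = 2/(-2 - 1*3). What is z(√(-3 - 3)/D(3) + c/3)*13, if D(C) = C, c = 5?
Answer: -26/5 ≈ -5.2000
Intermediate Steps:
z(v) = -⅖ (z(v) = 2/(-2 - 3) = 2/(-5) = 2*(-⅕) = -⅖)
z(√(-3 - 3)/D(3) + c/3)*13 = -⅖*13 = -26/5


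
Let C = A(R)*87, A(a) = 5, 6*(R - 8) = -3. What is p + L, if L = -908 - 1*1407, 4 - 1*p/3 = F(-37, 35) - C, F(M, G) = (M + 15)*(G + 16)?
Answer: 2368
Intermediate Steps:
R = 15/2 (R = 8 + (⅙)*(-3) = 8 - ½ = 15/2 ≈ 7.5000)
F(M, G) = (15 + M)*(16 + G)
C = 435 (C = 5*87 = 435)
p = 4683 (p = 12 - 3*((240 + 15*35 + 16*(-37) + 35*(-37)) - 1*435) = 12 - 3*((240 + 525 - 592 - 1295) - 435) = 12 - 3*(-1122 - 435) = 12 - 3*(-1557) = 12 + 4671 = 4683)
L = -2315 (L = -908 - 1407 = -2315)
p + L = 4683 - 2315 = 2368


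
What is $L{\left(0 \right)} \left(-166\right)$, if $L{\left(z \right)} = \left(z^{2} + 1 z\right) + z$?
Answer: $0$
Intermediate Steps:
$L{\left(z \right)} = z^{2} + 2 z$ ($L{\left(z \right)} = \left(z^{2} + z\right) + z = \left(z + z^{2}\right) + z = z^{2} + 2 z$)
$L{\left(0 \right)} \left(-166\right) = 0 \left(2 + 0\right) \left(-166\right) = 0 \cdot 2 \left(-166\right) = 0 \left(-166\right) = 0$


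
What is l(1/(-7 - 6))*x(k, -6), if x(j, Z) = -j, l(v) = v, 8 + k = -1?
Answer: -9/13 ≈ -0.69231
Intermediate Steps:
k = -9 (k = -8 - 1 = -9)
l(1/(-7 - 6))*x(k, -6) = (-1*(-9))/(-7 - 6) = 9/(-13) = -1/13*9 = -9/13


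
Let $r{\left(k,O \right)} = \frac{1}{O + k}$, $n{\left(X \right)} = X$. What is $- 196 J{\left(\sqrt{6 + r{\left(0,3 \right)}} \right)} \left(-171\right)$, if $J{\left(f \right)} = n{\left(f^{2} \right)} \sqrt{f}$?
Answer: $70756 \cdot 3^{\frac{3}{4}} \sqrt[4]{19} \approx 3.3674 \cdot 10^{5}$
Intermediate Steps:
$J{\left(f \right)} = f^{\frac{5}{2}}$ ($J{\left(f \right)} = f^{2} \sqrt{f} = f^{\frac{5}{2}}$)
$- 196 J{\left(\sqrt{6 + r{\left(0,3 \right)}} \right)} \left(-171\right) = - 196 \left(\sqrt{6 + \frac{1}{3 + 0}}\right)^{\frac{5}{2}} \left(-171\right) = - 196 \left(\sqrt{6 + \frac{1}{3}}\right)^{\frac{5}{2}} \left(-171\right) = - 196 \left(\sqrt{\frac{19}{3}}\right)^{\frac{5}{2}} \left(-171\right) = - 196 \left(\frac{\sqrt{57}}{3}\right)^{\frac{5}{2}} \left(-171\right) = - 196 \frac{19 \cdot 3^{\frac{3}{4}} \sqrt[4]{19}}{9} \left(-171\right) = - \frac{3724 \cdot 3^{\frac{3}{4}} \sqrt[4]{19}}{9} \left(-171\right) = 70756 \cdot 3^{\frac{3}{4}} \sqrt[4]{19}$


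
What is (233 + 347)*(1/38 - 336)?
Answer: -3702430/19 ≈ -1.9486e+5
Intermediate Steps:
(233 + 347)*(1/38 - 336) = 580*(1/38 - 336) = 580*(-12767/38) = -3702430/19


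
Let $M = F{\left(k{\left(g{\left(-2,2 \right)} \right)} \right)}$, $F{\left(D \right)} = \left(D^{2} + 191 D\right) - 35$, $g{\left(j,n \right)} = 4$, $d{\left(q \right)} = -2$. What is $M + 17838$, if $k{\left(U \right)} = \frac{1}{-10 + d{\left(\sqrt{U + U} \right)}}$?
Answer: $\frac{2561341}{144} \approx 17787.0$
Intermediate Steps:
$k{\left(U \right)} = - \frac{1}{12}$ ($k{\left(U \right)} = \frac{1}{-10 - 2} = \frac{1}{-12} = - \frac{1}{12}$)
$F{\left(D \right)} = -35 + D^{2} + 191 D$
$M = - \frac{7331}{144}$ ($M = -35 + \left(- \frac{1}{12}\right)^{2} + 191 \left(- \frac{1}{12}\right) = -35 + \frac{1}{144} - \frac{191}{12} = - \frac{7331}{144} \approx -50.91$)
$M + 17838 = - \frac{7331}{144} + 17838 = \frac{2561341}{144}$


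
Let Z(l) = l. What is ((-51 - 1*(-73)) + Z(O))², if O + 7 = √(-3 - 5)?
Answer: 217 + 60*I*√2 ≈ 217.0 + 84.853*I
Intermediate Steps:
O = -7 + 2*I*√2 (O = -7 + √(-3 - 5) = -7 + √(-8) = -7 + 2*I*√2 ≈ -7.0 + 2.8284*I)
((-51 - 1*(-73)) + Z(O))² = ((-51 - 1*(-73)) + (-7 + 2*I*√2))² = ((-51 + 73) + (-7 + 2*I*√2))² = (22 + (-7 + 2*I*√2))² = (15 + 2*I*√2)²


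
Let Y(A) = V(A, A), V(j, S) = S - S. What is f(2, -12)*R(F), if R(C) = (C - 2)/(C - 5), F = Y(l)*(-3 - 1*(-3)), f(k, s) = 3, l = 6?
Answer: 6/5 ≈ 1.2000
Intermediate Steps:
V(j, S) = 0
Y(A) = 0
F = 0 (F = 0*(-3 - 1*(-3)) = 0*(-3 + 3) = 0*0 = 0)
R(C) = (-2 + C)/(-5 + C)
f(2, -12)*R(F) = 3*((-2 + 0)/(-5 + 0)) = 3*(-2/(-5)) = 3*(-⅕*(-2)) = 3*(⅖) = 6/5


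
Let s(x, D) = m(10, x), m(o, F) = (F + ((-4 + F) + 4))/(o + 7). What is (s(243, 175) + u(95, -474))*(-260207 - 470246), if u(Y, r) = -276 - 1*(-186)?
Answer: 762592932/17 ≈ 4.4858e+7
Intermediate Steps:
u(Y, r) = -90 (u(Y, r) = -276 + 186 = -90)
m(o, F) = 2*F/(7 + o) (m(o, F) = (F + F)/(7 + o) = (2*F)/(7 + o) = 2*F/(7 + o))
s(x, D) = 2*x/17 (s(x, D) = 2*x/(7 + 10) = 2*x/17)
(s(243, 175) + u(95, -474))*(-260207 - 470246) = ((2/17)*243 - 90)*(-260207 - 470246) = (486/17 - 90)*(-730453) = -1044/17*(-730453) = 762592932/17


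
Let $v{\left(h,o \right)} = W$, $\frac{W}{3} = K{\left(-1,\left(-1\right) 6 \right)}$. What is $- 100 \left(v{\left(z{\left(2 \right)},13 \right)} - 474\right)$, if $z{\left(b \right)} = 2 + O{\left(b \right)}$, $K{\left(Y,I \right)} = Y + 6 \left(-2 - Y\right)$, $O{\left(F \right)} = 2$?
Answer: $49500$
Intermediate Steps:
$K{\left(Y,I \right)} = -12 - 5 Y$ ($K{\left(Y,I \right)} = Y - \left(12 + 6 Y\right) = -12 - 5 Y$)
$W = -21$ ($W = 3 \left(-12 - -5\right) = 3 \left(-12 + 5\right) = 3 \left(-7\right) = -21$)
$z{\left(b \right)} = 4$ ($z{\left(b \right)} = 2 + 2 = 4$)
$v{\left(h,o \right)} = -21$
$- 100 \left(v{\left(z{\left(2 \right)},13 \right)} - 474\right) = - 100 \left(-21 - 474\right) = \left(-100\right) \left(-495\right) = 49500$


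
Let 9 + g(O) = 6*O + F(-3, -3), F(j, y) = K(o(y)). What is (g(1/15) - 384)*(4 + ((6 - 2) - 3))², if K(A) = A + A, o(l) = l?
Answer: -9965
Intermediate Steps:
K(A) = 2*A
F(j, y) = 2*y
g(O) = -15 + 6*O (g(O) = -9 + (6*O + 2*(-3)) = -9 + (6*O - 6) = -9 + (-6 + 6*O) = -15 + 6*O)
(g(1/15) - 384)*(4 + ((6 - 2) - 3))² = ((-15 + 6/15) - 384)*(4 + ((6 - 2) - 3))² = ((-15 + 6*(1/15)) - 384)*(4 + (4 - 3))² = ((-15 + ⅖) - 384)*(4 + 1)² = (-73/5 - 384)*5² = -1993/5*25 = -9965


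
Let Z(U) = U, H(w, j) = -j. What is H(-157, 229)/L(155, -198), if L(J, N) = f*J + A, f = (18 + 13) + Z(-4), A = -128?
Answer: -229/4057 ≈ -0.056446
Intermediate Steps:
f = 27 (f = (18 + 13) - 4 = 31 - 4 = 27)
L(J, N) = -128 + 27*J (L(J, N) = 27*J - 128 = -128 + 27*J)
H(-157, 229)/L(155, -198) = (-1*229)/(-128 + 27*155) = -229/(-128 + 4185) = -229/4057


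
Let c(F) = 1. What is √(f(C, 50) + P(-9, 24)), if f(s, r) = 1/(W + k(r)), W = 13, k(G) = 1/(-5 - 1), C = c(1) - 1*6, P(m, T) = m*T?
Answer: I*√1280202/77 ≈ 14.694*I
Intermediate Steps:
P(m, T) = T*m
C = -5 (C = 1 - 1*6 = 1 - 6 = -5)
k(G) = -⅙ (k(G) = 1/(-6) = -⅙)
f(s, r) = 6/77 (f(s, r) = 1/(13 - ⅙) = 1/(77/6) = 6/77)
√(f(C, 50) + P(-9, 24)) = √(6/77 + 24*(-9)) = √(6/77 - 216) = √(-16626/77) = I*√1280202/77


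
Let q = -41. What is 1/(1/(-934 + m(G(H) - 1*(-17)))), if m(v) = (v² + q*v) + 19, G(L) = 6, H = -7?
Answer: -1329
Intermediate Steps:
m(v) = 19 + v² - 41*v (m(v) = (v² - 41*v) + 19 = 19 + v² - 41*v)
1/(1/(-934 + m(G(H) - 1*(-17)))) = 1/(1/(-934 + (19 + (6 - 1*(-17))² - 41*(6 - 1*(-17))))) = 1/(1/(-934 + (19 + (6 + 17)² - 41*(6 + 17)))) = 1/(1/(-934 + (19 + 23² - 41*23))) = 1/(1/(-934 + (19 + 529 - 943))) = 1/(1/(-934 - 395)) = 1/(1/(-1329)) = 1/(-1/1329) = -1329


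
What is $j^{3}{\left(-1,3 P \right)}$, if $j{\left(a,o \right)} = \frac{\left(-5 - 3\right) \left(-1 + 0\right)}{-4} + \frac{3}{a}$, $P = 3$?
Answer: $-125$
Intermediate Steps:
$j{\left(a,o \right)} = -2 + \frac{3}{a}$ ($j{\left(a,o \right)} = \left(-8\right) \left(-1\right) \left(- \frac{1}{4}\right) + \frac{3}{a} = 8 \left(- \frac{1}{4}\right) + \frac{3}{a} = -2 + \frac{3}{a}$)
$j^{3}{\left(-1,3 P \right)} = \left(-2 + \frac{3}{-1}\right)^{3} = \left(-2 + 3 \left(-1\right)\right)^{3} = \left(-2 - 3\right)^{3} = \left(-5\right)^{3} = -125$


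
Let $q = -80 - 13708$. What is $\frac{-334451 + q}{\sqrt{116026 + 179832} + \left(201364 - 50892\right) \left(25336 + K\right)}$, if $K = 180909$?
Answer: $- \frac{5403641564027980}{481557608164526636871} + \frac{348239 \sqrt{295858}}{963115216329053273742} \approx -1.1221 \cdot 10^{-5}$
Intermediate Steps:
$q = -13788$ ($q = -80 - 13708 = -13788$)
$\frac{-334451 + q}{\sqrt{116026 + 179832} + \left(201364 - 50892\right) \left(25336 + K\right)} = \frac{-334451 - 13788}{\sqrt{116026 + 179832} + \left(201364 - 50892\right) \left(25336 + 180909\right)} = - \frac{348239}{\sqrt{295858} + 150472 \cdot 206245} = - \frac{348239}{\sqrt{295858} + 31034097640} = - \frac{348239}{31034097640 + \sqrt{295858}}$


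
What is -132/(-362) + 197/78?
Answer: 40805/14118 ≈ 2.8903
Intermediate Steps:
-132/(-362) + 197/78 = -132*(-1/362) + 197*(1/78) = 66/181 + 197/78 = 40805/14118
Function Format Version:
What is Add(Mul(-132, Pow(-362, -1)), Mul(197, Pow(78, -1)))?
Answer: Rational(40805, 14118) ≈ 2.8903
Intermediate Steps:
Add(Mul(-132, Pow(-362, -1)), Mul(197, Pow(78, -1))) = Add(Mul(-132, Rational(-1, 362)), Mul(197, Rational(1, 78))) = Add(Rational(66, 181), Rational(197, 78)) = Rational(40805, 14118)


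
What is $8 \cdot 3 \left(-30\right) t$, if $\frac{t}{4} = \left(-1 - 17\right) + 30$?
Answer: $-34560$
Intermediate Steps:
$t = 48$ ($t = 4 \left(\left(-1 - 17\right) + 30\right) = 4 \left(-18 + 30\right) = 4 \cdot 12 = 48$)
$8 \cdot 3 \left(-30\right) t = 8 \cdot 3 \left(-30\right) 48 = 24 \left(-30\right) 48 = \left(-720\right) 48 = -34560$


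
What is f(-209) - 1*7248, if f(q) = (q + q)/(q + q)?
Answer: -7247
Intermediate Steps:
f(q) = 1 (f(q) = (2*q)/((2*q)) = (2*q)*(1/(2*q)) = 1)
f(-209) - 1*7248 = 1 - 1*7248 = 1 - 7248 = -7247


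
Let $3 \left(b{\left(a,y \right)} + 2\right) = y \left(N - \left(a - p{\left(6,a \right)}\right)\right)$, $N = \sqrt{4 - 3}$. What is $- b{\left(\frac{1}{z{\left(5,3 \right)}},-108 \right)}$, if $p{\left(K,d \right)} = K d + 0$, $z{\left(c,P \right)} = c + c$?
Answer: $56$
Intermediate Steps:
$z{\left(c,P \right)} = 2 c$
$p{\left(K,d \right)} = K d$
$N = 1$ ($N = \sqrt{1} = 1$)
$b{\left(a,y \right)} = -2 + \frac{y \left(1 + 5 a\right)}{3}$ ($b{\left(a,y \right)} = -2 + \frac{y \left(1 + \left(6 a - a\right)\right)}{3} = -2 + \frac{y \left(1 + 5 a\right)}{3}$)
$- b{\left(\frac{1}{z{\left(5,3 \right)}},-108 \right)} = - (-2 + \frac{1}{3} \left(-108\right) + \frac{5}{3} \frac{1}{2 \cdot 5} \left(-108\right)) = - (-2 - 36 + \frac{5}{3} \cdot \frac{1}{10} \left(-108\right)) = - (-2 - 36 - 18) = \left(-1\right) \left(-56\right) = 56$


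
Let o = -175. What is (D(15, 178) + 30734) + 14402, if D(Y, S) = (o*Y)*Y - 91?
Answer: 5670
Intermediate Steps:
D(Y, S) = -91 - 175*Y**2 (D(Y, S) = (-175*Y)*Y - 91 = -175*Y**2 - 91 = -91 - 175*Y**2)
(D(15, 178) + 30734) + 14402 = ((-91 - 175*15**2) + 30734) + 14402 = ((-91 - 175*225) + 30734) + 14402 = ((-91 - 39375) + 30734) + 14402 = (-39466 + 30734) + 14402 = -8732 + 14402 = 5670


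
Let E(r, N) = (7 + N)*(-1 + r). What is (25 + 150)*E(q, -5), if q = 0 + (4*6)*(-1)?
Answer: -8750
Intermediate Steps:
q = -24 (q = 0 + 24*(-1) = 0 - 24 = -24)
E(r, N) = (-1 + r)*(7 + N)
(25 + 150)*E(q, -5) = (25 + 150)*(-7 - 1*(-5) + 7*(-24) - 5*(-24)) = 175*(-7 + 5 - 168 + 120) = 175*(-50) = -8750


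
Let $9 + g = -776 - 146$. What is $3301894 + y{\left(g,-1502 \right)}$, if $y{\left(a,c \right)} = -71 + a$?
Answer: $3300892$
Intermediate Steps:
$g = -931$ ($g = -9 - 922 = -931$)
$3301894 + y{\left(g,-1502 \right)} = 3301894 - 1002 = 3300892$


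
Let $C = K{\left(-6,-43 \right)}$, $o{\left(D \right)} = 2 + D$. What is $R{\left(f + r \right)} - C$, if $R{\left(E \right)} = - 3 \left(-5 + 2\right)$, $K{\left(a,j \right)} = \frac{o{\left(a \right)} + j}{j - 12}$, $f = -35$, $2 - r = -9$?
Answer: $\frac{448}{55} \approx 8.1454$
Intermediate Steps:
$r = 11$ ($r = 2 - -9 = 2 + 9 = 11$)
$K{\left(a,j \right)} = \frac{2 + a + j}{-12 + j}$ ($K{\left(a,j \right)} = \frac{\left(2 + a\right) + j}{j - 12} = \frac{2 + a + j}{-12 + j}$)
$R{\left(E \right)} = 9$ ($R{\left(E \right)} = \left(-3\right) \left(-3\right) = 9$)
$C = \frac{47}{55}$ ($C = \frac{2 - 6 - 43}{-12 - 43} = \frac{1}{-55} \left(-47\right) = \left(- \frac{1}{55}\right) \left(-47\right) = \frac{47}{55} \approx 0.85455$)
$R{\left(f + r \right)} - C = 9 - \frac{47}{55} = \frac{448}{55}$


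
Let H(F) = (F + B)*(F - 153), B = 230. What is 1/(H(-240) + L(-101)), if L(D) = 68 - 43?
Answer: 1/3955 ≈ 0.00025284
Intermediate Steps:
L(D) = 25
H(F) = (-153 + F)*(230 + F) (H(F) = (F + 230)*(F - 153) = (230 + F)*(-153 + F) = (-153 + F)*(230 + F))
1/(H(-240) + L(-101)) = 1/((-35190 + (-240)² + 77*(-240)) + 25) = 1/((-35190 + 57600 - 18480) + 25) = 1/(3930 + 25) = 1/3955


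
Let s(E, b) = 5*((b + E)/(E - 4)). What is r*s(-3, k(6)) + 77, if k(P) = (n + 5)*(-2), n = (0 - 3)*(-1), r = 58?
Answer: 6049/7 ≈ 864.14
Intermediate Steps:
n = 3 (n = -3*(-1) = 3)
k(P) = -16 (k(P) = (3 + 5)*(-2) = 8*(-2) = -16)
s(E, b) = 5*(E + b)/(-4 + E) (s(E, b) = 5*((E + b)/(-4 + E)) = 5*(E + b)/(-4 + E))
r*s(-3, k(6)) + 77 = 58*(5*(-3 - 16)/(-4 - 3)) + 77 = 58*(5*(-19)/(-7)) + 77 = 58*(5*(-1/7)*(-19)) + 77 = 58*(95/7) + 77 = 5510/7 + 77 = 6049/7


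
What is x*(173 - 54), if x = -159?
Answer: -18921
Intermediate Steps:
x*(173 - 54) = -159*(173 - 54) = -159*119 = -18921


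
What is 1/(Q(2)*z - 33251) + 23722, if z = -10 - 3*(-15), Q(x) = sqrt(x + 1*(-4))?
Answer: 26227789247371/1105631451 - 35*I*sqrt(2)/1105631451 ≈ 23722.0 - 4.4769e-8*I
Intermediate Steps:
Q(x) = sqrt(-4 + x) (Q(x) = sqrt(x - 4) = sqrt(-4 + x))
z = 35 (z = -10 + 45 = 35)
1/(Q(2)*z - 33251) + 23722 = 1/(sqrt(-4 + 2)*35 - 33251) + 23722 = 1/(sqrt(-2)*35 - 33251) + 23722 = 1/((I*sqrt(2))*35 - 33251) + 23722 = 1/(35*I*sqrt(2) - 33251) + 23722 = 1/(-33251 + 35*I*sqrt(2)) + 23722 = 23722 + 1/(-33251 + 35*I*sqrt(2))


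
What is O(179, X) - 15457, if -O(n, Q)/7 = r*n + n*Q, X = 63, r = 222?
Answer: -372562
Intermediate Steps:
O(n, Q) = -1554*n - 7*Q*n (O(n, Q) = -7*(222*n + n*Q) = -7*(222*n + Q*n) = -1554*n - 7*Q*n)
O(179, X) - 15457 = -7*179*(222 + 63) - 15457 = -7*179*285 - 15457 = -357105 - 15457 = -372562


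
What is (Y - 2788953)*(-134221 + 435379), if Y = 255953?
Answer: -762833214000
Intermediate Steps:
(Y - 2788953)*(-134221 + 435379) = (255953 - 2788953)*(-134221 + 435379) = -2533000*301158 = -762833214000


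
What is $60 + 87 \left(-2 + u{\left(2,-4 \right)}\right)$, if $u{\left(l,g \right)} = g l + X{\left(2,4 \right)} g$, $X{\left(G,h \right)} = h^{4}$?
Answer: $-89898$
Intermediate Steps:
$u{\left(l,g \right)} = 256 g + g l$ ($u{\left(l,g \right)} = g l + 4^{4} g = g l + 256 g = 256 g + g l$)
$60 + 87 \left(-2 + u{\left(2,-4 \right)}\right) = 60 + 87 \left(-2 - 4 \left(256 + 2\right)\right) = 60 + 87 \left(-2 - 1032\right) = 60 + 87 \left(-1034\right) = 60 - 89958 = -89898$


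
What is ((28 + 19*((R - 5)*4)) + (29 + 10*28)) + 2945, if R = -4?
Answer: 2598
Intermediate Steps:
((28 + 19*((R - 5)*4)) + (29 + 10*28)) + 2945 = ((28 + 19*((-4 - 5)*4)) + (29 + 10*28)) + 2945 = ((28 + 19*(-9*4)) + (29 + 280)) + 2945 = ((28 + 19*(-36)) + 309) + 2945 = ((28 - 684) + 309) + 2945 = (-656 + 309) + 2945 = -347 + 2945 = 2598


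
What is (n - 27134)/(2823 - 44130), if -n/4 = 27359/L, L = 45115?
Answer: 1224259846/1863565305 ≈ 0.65695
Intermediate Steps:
n = -109436/45115 ≈ -2.4257
(n - 27134)/(2823 - 44130) = (-109436/45115 - 27134)/(2823 - 44130) = -1224259846/45115/(-41307) = -1224259846/45115*(-1/41307) = 1224259846/1863565305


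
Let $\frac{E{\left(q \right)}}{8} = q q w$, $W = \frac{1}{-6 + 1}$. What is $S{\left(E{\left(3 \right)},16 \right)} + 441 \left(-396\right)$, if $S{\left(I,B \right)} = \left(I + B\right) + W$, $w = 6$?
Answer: $- \frac{870941}{5} \approx -1.7419 \cdot 10^{5}$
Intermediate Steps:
$W = - \frac{1}{5}$ ($W = \frac{1}{-5} = - \frac{1}{5} \approx -0.2$)
$E{\left(q \right)} = 48 q^{2}$ ($E{\left(q \right)} = 8 q q 6 = 8 q^{2} \cdot 6 = 8 \cdot 6 q^{2} = 48 q^{2}$)
$S{\left(I,B \right)} = - \frac{1}{5} + B + I$ ($S{\left(I,B \right)} = \left(I + B\right) - \frac{1}{5} = \left(B + I\right) - \frac{1}{5} = - \frac{1}{5} + B + I$)
$S{\left(E{\left(3 \right)},16 \right)} + 441 \left(-396\right) = \left(- \frac{1}{5} + 16 + 48 \cdot 3^{2}\right) + 441 \left(-396\right) = \left(- \frac{1}{5} + 16 + 48 \cdot 9\right) - 174636 = \left(- \frac{1}{5} + 16 + 432\right) - 174636 = \frac{2239}{5} - 174636 = - \frac{870941}{5}$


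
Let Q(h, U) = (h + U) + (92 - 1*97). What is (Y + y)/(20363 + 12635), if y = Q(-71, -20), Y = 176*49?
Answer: 4264/16499 ≈ 0.25844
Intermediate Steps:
Q(h, U) = -5 + U + h (Q(h, U) = (U + h) + (92 - 97) = (U + h) - 5 = -5 + U + h)
Y = 8624
y = -96 (y = -5 - 20 - 71 = -96)
(Y + y)/(20363 + 12635) = (8624 - 96)/(20363 + 12635) = 8528/32998 = 8528*(1/32998) = 4264/16499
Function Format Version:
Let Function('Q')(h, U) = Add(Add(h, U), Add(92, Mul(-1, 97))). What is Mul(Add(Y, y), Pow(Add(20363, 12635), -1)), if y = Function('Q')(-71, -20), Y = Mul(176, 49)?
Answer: Rational(4264, 16499) ≈ 0.25844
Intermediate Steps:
Function('Q')(h, U) = Add(-5, U, h) (Function('Q')(h, U) = Add(Add(U, h), Add(92, -97)) = Add(Add(U, h), -5) = Add(-5, U, h))
Y = 8624
y = -96 (y = Add(-5, -20, -71) = -96)
Mul(Add(Y, y), Pow(Add(20363, 12635), -1)) = Mul(Add(8624, -96), Pow(Add(20363, 12635), -1)) = Mul(8528, Pow(32998, -1)) = Mul(8528, Rational(1, 32998)) = Rational(4264, 16499)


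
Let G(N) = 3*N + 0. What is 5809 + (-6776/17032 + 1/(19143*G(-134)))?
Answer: 95166335353675/16383689694 ≈ 5808.6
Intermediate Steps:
G(N) = 3*N
5809 + (-6776/17032 + 1/(19143*G(-134))) = 5809 + (-6776/17032 + 1/(19143*((3*(-134))))) = 5809 + (-6776*1/17032 + (1/19143)/(-402)) = 5809 + (-847/2129 + (1/19143)*(-1/402)) = 5809 + (-847/2129 - 1/7695486) = 5809 - 6518078771/16383689694 = 95166335353675/16383689694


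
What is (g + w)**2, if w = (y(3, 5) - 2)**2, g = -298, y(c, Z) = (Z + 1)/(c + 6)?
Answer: 7107556/81 ≈ 87748.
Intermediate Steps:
y(c, Z) = (1 + Z)/(6 + c)
w = 16/9 (w = ((1 + 5)/(6 + 3) - 2)**2 = (6/9 - 2)**2 = ((1/9)*6 - 2)**2 = (2/3 - 2)**2 = (-4/3)**2 = 16/9 ≈ 1.7778)
(g + w)**2 = (-298 + 16/9)**2 = (-2666/9)**2 = 7107556/81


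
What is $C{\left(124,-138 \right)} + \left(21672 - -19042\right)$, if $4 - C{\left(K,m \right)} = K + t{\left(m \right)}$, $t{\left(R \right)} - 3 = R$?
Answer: $40729$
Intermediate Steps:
$t{\left(R \right)} = 3 + R$
$C{\left(K,m \right)} = 1 - K - m$ ($C{\left(K,m \right)} = 4 - \left(K + \left(3 + m\right)\right) = 4 - \left(3 + K + m\right) = 1 - K - m$)
$C{\left(124,-138 \right)} + \left(21672 - -19042\right) = \left(1 - 124 - -138\right) + \left(21672 - -19042\right) = \left(1 - 124 + 138\right) + \left(21672 + 19042\right) = 15 + 40714 = 40729$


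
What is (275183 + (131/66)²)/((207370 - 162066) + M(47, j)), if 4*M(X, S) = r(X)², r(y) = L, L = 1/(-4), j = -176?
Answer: 19179428944/3157508673 ≈ 6.0742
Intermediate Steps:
L = -¼ ≈ -0.25000
r(y) = -¼
M(X, S) = 1/64 (M(X, S) = (-¼)²/4 = (¼)*(1/16) = 1/64)
(275183 + (131/66)²)/((207370 - 162066) + M(47, j)) = (275183 + (131/66)²)/((207370 - 162066) + 1/64) = (275183 + (131*(1/66))²)/(45304 + 1/64) = (275183 + (131/66)²)/(2899457/64) = (275183 + 17161/4356)*(64/2899457) = (1198714309/4356)*(64/2899457) = 19179428944/3157508673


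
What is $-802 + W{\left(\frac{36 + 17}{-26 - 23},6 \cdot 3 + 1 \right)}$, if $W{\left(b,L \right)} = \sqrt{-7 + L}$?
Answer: $-802 + 2 \sqrt{3} \approx -798.54$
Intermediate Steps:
$-802 + W{\left(\frac{36 + 17}{-26 - 23},6 \cdot 3 + 1 \right)} = -802 + \sqrt{-7 + \left(6 \cdot 3 + 1\right)} = -802 + \sqrt{-7 + \left(18 + 1\right)} = -802 + \sqrt{-7 + 19} = -802 + \sqrt{12} = -802 + 2 \sqrt{3}$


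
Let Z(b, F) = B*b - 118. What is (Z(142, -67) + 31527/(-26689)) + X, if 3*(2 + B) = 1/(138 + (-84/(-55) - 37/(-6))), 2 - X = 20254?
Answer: -26503907526327/1283180431 ≈ -20655.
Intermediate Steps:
X = -20252 (X = 2 - 1*20254 = 2 - 20254 = -20252)
B = -96048/48079 (B = -2 + 1/(3*(138 + (-84/(-55) - 37/(-6)))) = -2 + 1/(3*(138 + (-84*(-1/55) - 37*(-1/6)))) = -2 + 1/(3*(138 + (84/55 + 37/6))) = -2 + 1/(3*(138 + 2539/330)) = -2 + 1/(3*(48079/330)) = -2 + (1/3)*(330/48079) = -2 + 110/48079 = -96048/48079 ≈ -1.9977)
Z(b, F) = -118 - 96048*b/48079 (Z(b, F) = -96048*b/48079 - 118 = -118 - 96048*b/48079)
(Z(142, -67) + 31527/(-26689)) + X = ((-118 - 96048/48079*142) + 31527/(-26689)) - 20252 = ((-118 - 13638816/48079) + 31527*(-1/26689)) - 20252 = (-19312138/48079 - 31527/26689) - 20252 = -516937437715/1283180431 - 20252 = -26503907526327/1283180431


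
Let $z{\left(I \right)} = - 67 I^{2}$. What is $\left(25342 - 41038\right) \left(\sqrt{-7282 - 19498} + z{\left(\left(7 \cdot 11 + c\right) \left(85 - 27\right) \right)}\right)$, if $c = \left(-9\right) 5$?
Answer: $3622594609152 - 31392 i \sqrt{6695} \approx 3.6226 \cdot 10^{12} - 2.5686 \cdot 10^{6} i$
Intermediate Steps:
$c = -45$
$\left(25342 - 41038\right) \left(\sqrt{-7282 - 19498} + z{\left(\left(7 \cdot 11 + c\right) \left(85 - 27\right) \right)}\right) = \left(25342 - 41038\right) \left(\sqrt{-7282 - 19498} - 67 \left(\left(7 \cdot 11 - 45\right) \left(85 - 27\right)\right)^{2}\right) = - 15696 \left(\sqrt{-26780} - 67 \left(\left(77 - 45\right) 58\right)^{2}\right) = - 15696 \left(2 i \sqrt{6695} - 67 \left(32 \cdot 58\right)^{2}\right) = - 15696 \left(2 i \sqrt{6695} - 67 \cdot 1856^{2}\right) = - 15696 \left(2 i \sqrt{6695} - 230797312\right) = - 15696 \left(-230797312 + 2 i \sqrt{6695}\right) = 3622594609152 - 31392 i \sqrt{6695}$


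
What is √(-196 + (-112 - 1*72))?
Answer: 2*I*√95 ≈ 19.494*I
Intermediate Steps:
√(-196 + (-112 - 1*72)) = √(-196 + (-112 - 72)) = √(-196 - 184) = √(-380) = 2*I*√95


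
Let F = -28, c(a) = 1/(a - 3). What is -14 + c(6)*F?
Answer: -70/3 ≈ -23.333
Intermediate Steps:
c(a) = 1/(-3 + a)
-14 + c(6)*F = -14 - 28/(-3 + 6) = -14 - 28/3 = -70/3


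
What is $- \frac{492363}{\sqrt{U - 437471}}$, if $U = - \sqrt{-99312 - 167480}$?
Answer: $- \frac{492363}{\sqrt{-437471 - 2 i \sqrt{66698}}} \approx -0.43946 - 744.41 i$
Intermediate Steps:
$U = - 2 i \sqrt{66698}$ ($U = - \sqrt{-266792} = - 2 i \sqrt{66698} \approx - 516.52 i$)
$- \frac{492363}{\sqrt{U - 437471}} = - \frac{492363}{\sqrt{- 2 i \sqrt{66698} - 437471}} = - \frac{492363}{\sqrt{-437471 - 2 i \sqrt{66698}}}$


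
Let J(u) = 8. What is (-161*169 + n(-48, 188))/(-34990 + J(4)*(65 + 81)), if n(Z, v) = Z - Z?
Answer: 27209/33822 ≈ 0.80448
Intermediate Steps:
n(Z, v) = 0
(-161*169 + n(-48, 188))/(-34990 + J(4)*(65 + 81)) = (-161*169 + 0)/(-34990 + 8*(65 + 81)) = (-27209 + 0)/(-34990 + 8*146) = -27209/(-34990 + 1168) = -27209/(-33822) = -27209*(-1/33822) = 27209/33822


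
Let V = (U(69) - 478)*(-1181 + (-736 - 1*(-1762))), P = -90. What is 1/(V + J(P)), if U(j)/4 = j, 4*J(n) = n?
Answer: 2/62575 ≈ 3.1962e-5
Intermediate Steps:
J(n) = n/4
U(j) = 4*j
V = 31310 (V = (4*69 - 478)*(-1181 + (-736 - 1*(-1762))) = (276 - 478)*(-1181 + (-736 + 1762)) = -202*(-1181 + 1026) = -202*(-155) = 31310)
1/(V + J(P)) = 1/(31310 + (¼)*(-90)) = 1/(31310 - 45/2) = 1/(62575/2) = 2/62575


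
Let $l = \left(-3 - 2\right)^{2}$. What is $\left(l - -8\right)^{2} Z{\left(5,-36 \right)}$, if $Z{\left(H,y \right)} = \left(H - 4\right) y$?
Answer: $-39204$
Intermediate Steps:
$Z{\left(H,y \right)} = y \left(-4 + H\right)$ ($Z{\left(H,y \right)} = \left(-4 + H\right) y = y \left(-4 + H\right)$)
$l = 25$ ($l = \left(-5\right)^{2} = 25$)
$\left(l - -8\right)^{2} Z{\left(5,-36 \right)} = \left(25 - -8\right)^{2} \left(- 36 \left(-4 + 5\right)\right) = \left(25 + 8\right)^{2} \left(\left(-36\right) 1\right) = 33^{2} \left(-36\right) = 1089 \left(-36\right) = -39204$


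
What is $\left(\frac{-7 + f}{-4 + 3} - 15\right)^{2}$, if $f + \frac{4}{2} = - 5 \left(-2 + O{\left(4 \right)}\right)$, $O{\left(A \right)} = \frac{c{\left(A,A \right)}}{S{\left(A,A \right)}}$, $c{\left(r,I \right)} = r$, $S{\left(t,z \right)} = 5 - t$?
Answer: $16$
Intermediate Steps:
$O{\left(A \right)} = \frac{A}{5 - A}$
$f = -12$ ($f = -2 - 5 \left(-2 - \frac{4}{-5 + 4}\right) = -2 - 5 \left(-2 - \frac{4}{-1}\right) = -2 - 5 \left(-2 - 4 \left(-1\right)\right) = -2 - 5 \left(-2 + 4\right) = -2 - 10 = -12$)
$\left(\frac{-7 + f}{-4 + 3} - 15\right)^{2} = \left(\frac{-7 - 12}{-4 + 3} - 15\right)^{2} = \left(- \frac{19}{-1} - 15\right)^{2} = \left(\left(-19\right) \left(-1\right) - 15\right)^{2} = \left(19 - 15\right)^{2} = 4^{2} = 16$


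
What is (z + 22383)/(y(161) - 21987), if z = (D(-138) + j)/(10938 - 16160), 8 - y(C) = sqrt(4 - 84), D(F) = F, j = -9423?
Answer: -856401382891/840875197554 + 77929058*I*sqrt(5)/420437598777 ≈ -1.0185 + 0.00041446*I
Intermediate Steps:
y(C) = 8 - 4*I*sqrt(5) (y(C) = 8 - sqrt(4 - 84) = 8 - sqrt(-80) = 8 - 4*I*sqrt(5))
z = 9561/5222 (z = (-138 - 9423)/(10938 - 16160) = -9561/(-5222) = -9561*(-1/5222) = 9561/5222 ≈ 1.8309)
(z + 22383)/(y(161) - 21987) = (9561/5222 + 22383)/((8 - 4*I*sqrt(5)) - 21987) = 116893587/(5222*(-21979 - 4*I*sqrt(5)))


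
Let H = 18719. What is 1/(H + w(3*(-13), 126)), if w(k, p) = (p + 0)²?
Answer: 1/34595 ≈ 2.8906e-5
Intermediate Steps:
w(k, p) = p²
1/(H + w(3*(-13), 126)) = 1/(18719 + 126²) = 1/(18719 + 15876) = 1/34595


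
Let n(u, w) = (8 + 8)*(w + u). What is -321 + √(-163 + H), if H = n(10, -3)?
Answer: -321 + I*√51 ≈ -321.0 + 7.1414*I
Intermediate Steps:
n(u, w) = 16*u + 16*w (n(u, w) = 16*(u + w) = 16*u + 16*w)
H = 112 (H = 16*10 + 16*(-3) = 160 - 48 = 112)
-321 + √(-163 + H) = -321 + √(-163 + 112) = -321 + √(-51) = -321 + I*√51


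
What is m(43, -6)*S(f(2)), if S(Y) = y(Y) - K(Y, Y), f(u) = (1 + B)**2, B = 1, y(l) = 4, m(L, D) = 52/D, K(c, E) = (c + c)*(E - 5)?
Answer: -104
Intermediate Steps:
K(c, E) = 2*c*(-5 + E) (K(c, E) = (2*c)*(-5 + E) = 2*c*(-5 + E))
f(u) = 4 (f(u) = (1 + 1)**2 = 2**2 = 4)
S(Y) = 4 - 2*Y*(-5 + Y)
m(43, -6)*S(f(2)) = (52/(-6))*(4 - 2*4*(-5 + 4)) = (52*(-1/6))*(4 - 2*4*(-1)) = -26*(4 + 8)/3 = -26/3*12 = -104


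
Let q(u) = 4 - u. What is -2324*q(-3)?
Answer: -16268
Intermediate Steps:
-2324*q(-3) = -2324*(4 - 1*(-3)) = -2324*(4 + 3) = -2324*7 = -16268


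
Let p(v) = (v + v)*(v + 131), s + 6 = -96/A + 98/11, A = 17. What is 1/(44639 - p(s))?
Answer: 34969/1585541831 ≈ 2.2055e-5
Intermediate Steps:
s = -512/187 (s = -6 + (-96/17 + 98/11) = -6 + 610/187 = -512/187 ≈ -2.7380)
p(v) = 2*v*(131 + v) (p(v) = (2*v)*(131 + v) = 2*v*(131 + v))
1/(44639 - p(s)) = 1/(44639 - 2*(-512)*(131 - 512/187)/187) = 1/(44639 - 2*(-512)*23985/(187*187)) = 1/(44639 - 1*(-24560640/34969)) = 1/(44639 + 24560640/34969) = 1/(1585541831/34969) = 34969/1585541831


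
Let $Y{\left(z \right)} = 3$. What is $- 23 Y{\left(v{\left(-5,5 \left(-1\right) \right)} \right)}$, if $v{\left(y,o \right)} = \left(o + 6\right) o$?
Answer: $-69$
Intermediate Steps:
$v{\left(y,o \right)} = o \left(6 + o\right)$ ($v{\left(y,o \right)} = \left(6 + o\right) o = o \left(6 + o\right)$)
$- 23 Y{\left(v{\left(-5,5 \left(-1\right) \right)} \right)} = \left(-23\right) 3 = -69$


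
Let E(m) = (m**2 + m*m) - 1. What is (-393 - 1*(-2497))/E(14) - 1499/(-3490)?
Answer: 7929069/1364590 ≈ 5.8106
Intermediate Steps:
E(m) = -1 + 2*m**2 (E(m) = (m**2 + m**2) - 1 = 2*m**2 - 1 = -1 + 2*m**2)
(-393 - 1*(-2497))/E(14) - 1499/(-3490) = (-393 - 1*(-2497))/(-1 + 2*14**2) - 1499/(-3490) = (-393 + 2497)/(-1 + 2*196) - 1499*(-1/3490) = 2104/(-1 + 392) + 1499/3490 = 2104/391 + 1499/3490 = 7929069/1364590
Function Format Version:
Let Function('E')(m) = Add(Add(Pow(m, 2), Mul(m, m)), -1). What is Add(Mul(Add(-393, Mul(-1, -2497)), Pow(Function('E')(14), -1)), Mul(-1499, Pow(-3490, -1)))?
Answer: Rational(7929069, 1364590) ≈ 5.8106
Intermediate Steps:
Function('E')(m) = Add(-1, Mul(2, Pow(m, 2))) (Function('E')(m) = Add(Add(Pow(m, 2), Pow(m, 2)), -1) = Add(Mul(2, Pow(m, 2)), -1) = Add(-1, Mul(2, Pow(m, 2))))
Add(Mul(Add(-393, Mul(-1, -2497)), Pow(Function('E')(14), -1)), Mul(-1499, Pow(-3490, -1))) = Add(Mul(Add(-393, Mul(-1, -2497)), Pow(Add(-1, Mul(2, Pow(14, 2))), -1)), Mul(-1499, Pow(-3490, -1))) = Add(Mul(Add(-393, 2497), Pow(Add(-1, Mul(2, 196)), -1)), Mul(-1499, Rational(-1, 3490))) = Add(Mul(2104, Pow(Add(-1, 392), -1)), Rational(1499, 3490)) = Add(Mul(2104, Pow(391, -1)), Rational(1499, 3490)) = Add(Mul(2104, Rational(1, 391)), Rational(1499, 3490)) = Add(Rational(2104, 391), Rational(1499, 3490)) = Rational(7929069, 1364590)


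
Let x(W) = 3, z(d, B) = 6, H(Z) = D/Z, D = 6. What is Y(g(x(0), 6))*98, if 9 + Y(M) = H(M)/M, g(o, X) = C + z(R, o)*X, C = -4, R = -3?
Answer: -225645/256 ≈ -881.43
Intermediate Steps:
H(Z) = 6/Z
g(o, X) = -4 + 6*X
Y(M) = -9 + 6/M² (Y(M) = -9 + (6/M)/M = -9 + 6/M²)
Y(g(x(0), 6))*98 = (-9 + 6/(-4 + 6*6)²)*98 = (-9 + 6/(-4 + 36)²)*98 = (-9 + 6/32²)*98 = (-9 + 6*(1/1024))*98 = (-9 + 3/512)*98 = -4605/512*98 = -225645/256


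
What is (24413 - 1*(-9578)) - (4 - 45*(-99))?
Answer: 29532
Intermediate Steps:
(24413 - 1*(-9578)) - (4 - 45*(-99)) = (24413 + 9578) - (4 + 4455) = 33991 - 1*4459 = 33991 - 4459 = 29532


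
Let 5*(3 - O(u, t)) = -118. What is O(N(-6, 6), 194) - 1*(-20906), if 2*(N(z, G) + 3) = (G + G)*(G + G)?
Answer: 104663/5 ≈ 20933.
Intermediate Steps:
N(z, G) = -3 + 2*G² (N(z, G) = -3 + ((G + G)*(G + G))/2 = -3 + ((2*G)*(2*G))/2 = -3 + (4*G²)/2 = -3 + 2*G²)
O(u, t) = 133/5 (O(u, t) = 3 - ⅕*(-118) = 3 + 118/5 = 133/5)
O(N(-6, 6), 194) - 1*(-20906) = 133/5 - 1*(-20906) = 133/5 + 20906 = 104663/5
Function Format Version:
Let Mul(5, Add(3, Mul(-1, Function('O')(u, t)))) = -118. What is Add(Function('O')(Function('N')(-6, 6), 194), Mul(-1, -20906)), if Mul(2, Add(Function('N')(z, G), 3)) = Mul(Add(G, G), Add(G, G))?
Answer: Rational(104663, 5) ≈ 20933.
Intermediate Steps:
Function('N')(z, G) = Add(-3, Mul(2, Pow(G, 2))) (Function('N')(z, G) = Add(-3, Mul(Rational(1, 2), Mul(Add(G, G), Add(G, G)))) = Add(-3, Mul(Rational(1, 2), Mul(Mul(2, G), Mul(2, G)))) = Add(-3, Mul(Rational(1, 2), Mul(4, Pow(G, 2)))) = Add(-3, Mul(2, Pow(G, 2))))
Function('O')(u, t) = Rational(133, 5) (Function('O')(u, t) = Add(3, Mul(Rational(-1, 5), -118)) = Add(3, Rational(118, 5)) = Rational(133, 5))
Add(Function('O')(Function('N')(-6, 6), 194), Mul(-1, -20906)) = Add(Rational(133, 5), Mul(-1, -20906)) = Add(Rational(133, 5), 20906) = Rational(104663, 5)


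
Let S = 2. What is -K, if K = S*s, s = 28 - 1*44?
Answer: 32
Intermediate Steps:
s = -16 (s = 28 - 44 = -16)
K = -32 (K = 2*(-16) = -32)
-K = -1*(-32) = 32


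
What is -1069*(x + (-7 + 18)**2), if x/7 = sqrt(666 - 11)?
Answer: -129349 - 7483*sqrt(655) ≈ -3.2086e+5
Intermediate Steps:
x = 7*sqrt(655) (x = 7*sqrt(666 - 11) = 7*sqrt(655) ≈ 179.15)
-1069*(x + (-7 + 18)**2) = -1069*(7*sqrt(655) + (-7 + 18)**2) = -1069*(7*sqrt(655) + 11**2) = -1069*(7*sqrt(655) + 121) = -1069*(121 + 7*sqrt(655)) = -129349 - 7483*sqrt(655)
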